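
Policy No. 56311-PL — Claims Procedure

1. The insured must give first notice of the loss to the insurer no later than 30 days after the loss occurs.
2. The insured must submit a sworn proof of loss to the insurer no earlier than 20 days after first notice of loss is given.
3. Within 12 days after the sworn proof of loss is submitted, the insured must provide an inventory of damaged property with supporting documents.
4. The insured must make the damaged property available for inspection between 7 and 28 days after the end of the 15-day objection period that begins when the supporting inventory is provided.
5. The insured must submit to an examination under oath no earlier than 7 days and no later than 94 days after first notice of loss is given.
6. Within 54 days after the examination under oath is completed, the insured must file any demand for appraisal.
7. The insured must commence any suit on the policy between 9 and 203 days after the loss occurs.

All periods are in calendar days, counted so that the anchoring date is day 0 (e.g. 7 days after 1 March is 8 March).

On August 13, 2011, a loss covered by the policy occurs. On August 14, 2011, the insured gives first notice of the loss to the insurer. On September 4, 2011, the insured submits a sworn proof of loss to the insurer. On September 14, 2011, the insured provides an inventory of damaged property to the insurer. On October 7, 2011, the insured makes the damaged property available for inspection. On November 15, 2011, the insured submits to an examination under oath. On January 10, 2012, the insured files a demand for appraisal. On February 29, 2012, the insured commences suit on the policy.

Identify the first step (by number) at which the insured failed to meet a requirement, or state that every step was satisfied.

Step 1 — counting 30 days from August 13, 2011 (when the loss occurs) gives a deadline of September 12, 2011; August 14, 2011 is within that limit.
Step 2 — must wait 20 days from August 14, 2011 (when first notice of loss is given), so not before September 3, 2011; done September 4, 2011 — permitted.
Step 3 — counting 12 days from September 4, 2011 (when the sworn proof of loss is submitted) gives a deadline of September 16, 2011; done September 14, 2011 — timely.
Step 4 — 7 and 28 days from September 29, 2011 (end of the 15-day objection period, which began when the supporting inventory is provided on September 14, 2011) are October 6, 2011 and October 27, 2011 respectively; done October 7, 2011 — within the window.
Step 5 — 7 and 94 days from August 14, 2011 (when first notice of loss is given) are August 21, 2011 and November 16, 2011 respectively; November 15, 2011 falls inside that range.
Step 6 — counting 54 days from November 15, 2011 (when the examination under oath is completed) gives a deadline of January 8, 2012; done January 10, 2012 — 2 days late.
That is the first point of non-compliance.

Step 6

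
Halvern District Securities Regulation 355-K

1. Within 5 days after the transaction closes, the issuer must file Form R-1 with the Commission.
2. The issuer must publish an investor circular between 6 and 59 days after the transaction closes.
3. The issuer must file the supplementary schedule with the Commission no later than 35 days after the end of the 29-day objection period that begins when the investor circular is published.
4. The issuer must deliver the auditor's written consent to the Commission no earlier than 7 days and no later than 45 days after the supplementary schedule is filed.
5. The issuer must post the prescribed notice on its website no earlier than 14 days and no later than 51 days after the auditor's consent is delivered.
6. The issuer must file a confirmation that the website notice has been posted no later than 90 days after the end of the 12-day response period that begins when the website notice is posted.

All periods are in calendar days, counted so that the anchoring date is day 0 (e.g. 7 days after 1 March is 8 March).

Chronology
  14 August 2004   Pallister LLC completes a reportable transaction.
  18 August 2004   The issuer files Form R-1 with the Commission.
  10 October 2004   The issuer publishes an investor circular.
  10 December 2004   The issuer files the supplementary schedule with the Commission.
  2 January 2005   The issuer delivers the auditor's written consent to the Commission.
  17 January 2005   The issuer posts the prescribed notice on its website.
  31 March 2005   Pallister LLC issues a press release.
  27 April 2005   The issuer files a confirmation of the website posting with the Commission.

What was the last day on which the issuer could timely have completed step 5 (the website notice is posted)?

22 February 2005

Step 5 runs from 2 January 2005, when the auditor's consent is delivered. The window is 14–51 days after 2 January 2005; it closes on 22 February 2005.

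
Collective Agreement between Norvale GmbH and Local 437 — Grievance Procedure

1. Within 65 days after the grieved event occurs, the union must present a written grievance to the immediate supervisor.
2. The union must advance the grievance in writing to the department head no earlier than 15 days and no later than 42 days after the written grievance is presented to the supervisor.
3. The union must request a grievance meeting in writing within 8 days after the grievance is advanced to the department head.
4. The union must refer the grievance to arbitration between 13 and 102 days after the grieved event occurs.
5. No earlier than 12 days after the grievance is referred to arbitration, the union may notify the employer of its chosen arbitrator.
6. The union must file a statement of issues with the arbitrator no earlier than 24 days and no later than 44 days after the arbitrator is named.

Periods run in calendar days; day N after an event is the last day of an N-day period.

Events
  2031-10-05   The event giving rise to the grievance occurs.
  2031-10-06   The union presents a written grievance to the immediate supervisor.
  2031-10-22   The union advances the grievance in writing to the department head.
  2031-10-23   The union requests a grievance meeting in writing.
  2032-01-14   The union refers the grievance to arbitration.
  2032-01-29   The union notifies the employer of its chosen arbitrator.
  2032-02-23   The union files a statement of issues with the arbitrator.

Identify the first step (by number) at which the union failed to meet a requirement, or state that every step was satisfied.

None — every step was satisfied

(1) due by 2031-10-05 + 65 days = 2031-12-09; completed 2031-10-06, before the deadline.
(2) the permitted window runs from 2031-10-06 + 15 = 2031-10-21 to 2031-10-06 + 42 = 2031-11-17; done 2031-10-22 — within the window.
(3) due by 2031-10-22 + 8 days = 2031-10-30; completed 2031-10-23, before the deadline.
(4) the permitted window runs from 2031-10-05 + 13 = 2031-10-18 to 2031-10-05 + 102 = 2032-01-15; done 2032-01-14 — within the window.
(5) permitted from 2032-01-14 + 12 days = 2032-01-26 onward; 2032-01-29 is on or after that date.
(6) the permitted window runs from 2032-01-29 + 24 = 2032-02-22 to 2032-01-29 + 44 = 2032-03-13; 2032-02-23 falls inside that range.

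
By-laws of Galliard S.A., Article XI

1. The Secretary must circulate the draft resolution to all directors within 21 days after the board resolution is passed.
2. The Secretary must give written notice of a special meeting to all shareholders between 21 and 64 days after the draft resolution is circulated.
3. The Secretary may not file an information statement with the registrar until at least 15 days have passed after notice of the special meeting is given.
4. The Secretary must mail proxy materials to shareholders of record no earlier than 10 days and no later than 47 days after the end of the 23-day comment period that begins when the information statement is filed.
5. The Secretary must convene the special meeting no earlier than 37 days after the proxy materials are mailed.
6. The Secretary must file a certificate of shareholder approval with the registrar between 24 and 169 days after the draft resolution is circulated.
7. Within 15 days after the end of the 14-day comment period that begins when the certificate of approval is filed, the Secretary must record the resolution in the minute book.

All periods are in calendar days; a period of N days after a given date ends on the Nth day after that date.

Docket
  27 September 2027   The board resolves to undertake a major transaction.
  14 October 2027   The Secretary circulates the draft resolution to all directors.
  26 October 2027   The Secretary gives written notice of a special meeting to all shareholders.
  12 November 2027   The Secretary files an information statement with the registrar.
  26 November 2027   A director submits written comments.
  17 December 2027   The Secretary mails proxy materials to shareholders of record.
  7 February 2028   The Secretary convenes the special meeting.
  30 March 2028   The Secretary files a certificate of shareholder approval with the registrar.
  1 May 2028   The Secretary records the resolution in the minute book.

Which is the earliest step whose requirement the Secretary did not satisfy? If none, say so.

Step 2

(1) due by 27 September 2027 + 21 days = 18 October 2027; completed 14 October 2027, before the deadline.
(2) the permitted window runs from 14 October 2027 + 21 = 4 November 2027 to 14 October 2027 + 64 = 17 December 2027; done 26 October 2027 — 9 days before the window opened.
Later steps need not be reached.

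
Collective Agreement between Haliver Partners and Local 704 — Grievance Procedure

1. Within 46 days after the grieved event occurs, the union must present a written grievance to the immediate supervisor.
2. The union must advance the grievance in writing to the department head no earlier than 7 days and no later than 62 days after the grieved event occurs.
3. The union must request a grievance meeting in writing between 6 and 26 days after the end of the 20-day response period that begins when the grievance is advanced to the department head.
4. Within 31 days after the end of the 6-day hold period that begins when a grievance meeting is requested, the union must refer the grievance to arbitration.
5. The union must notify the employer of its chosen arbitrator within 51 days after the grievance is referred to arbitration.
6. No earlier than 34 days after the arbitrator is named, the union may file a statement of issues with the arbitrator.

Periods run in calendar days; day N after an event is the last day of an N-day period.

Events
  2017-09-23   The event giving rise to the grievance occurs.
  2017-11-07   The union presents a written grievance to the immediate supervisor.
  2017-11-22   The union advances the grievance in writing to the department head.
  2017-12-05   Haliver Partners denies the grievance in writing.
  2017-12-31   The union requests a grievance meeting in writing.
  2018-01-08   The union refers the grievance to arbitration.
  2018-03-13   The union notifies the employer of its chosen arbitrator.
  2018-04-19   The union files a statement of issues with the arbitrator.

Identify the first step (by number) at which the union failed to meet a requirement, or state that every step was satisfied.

Step 5

Step 1 — counting 46 days from 2017-09-23 (when the grieved event occurs) gives a deadline of 2017-11-08; done 2017-11-07 — timely.
Step 2 — 7 and 62 days from 2017-09-23 (when the grieved event occurs) are 2017-09-30 and 2017-11-24 respectively; 2017-11-22 falls inside that range.
Step 3 — 6 and 26 days from 2017-12-12 (end of the 20-day response period, which began when the grievance is advanced to the department head on 2017-11-22) are 2017-12-18 and 2018-01-07 respectively; done 2017-12-31, which is between those dates.
Step 4 — counting 31 days from 2018-01-06 (end of the 6-day hold period, which began when a grievance meeting is requested on 2017-12-31) gives a deadline of 2018-02-06; done 2018-01-08 — timely.
Step 5 — counting 51 days from 2018-01-08 (when the grievance is referred to arbitration) gives a deadline of 2018-02-28; done 2018-03-13 — 13 days late.
No need to go further; step 5 was not satisfied.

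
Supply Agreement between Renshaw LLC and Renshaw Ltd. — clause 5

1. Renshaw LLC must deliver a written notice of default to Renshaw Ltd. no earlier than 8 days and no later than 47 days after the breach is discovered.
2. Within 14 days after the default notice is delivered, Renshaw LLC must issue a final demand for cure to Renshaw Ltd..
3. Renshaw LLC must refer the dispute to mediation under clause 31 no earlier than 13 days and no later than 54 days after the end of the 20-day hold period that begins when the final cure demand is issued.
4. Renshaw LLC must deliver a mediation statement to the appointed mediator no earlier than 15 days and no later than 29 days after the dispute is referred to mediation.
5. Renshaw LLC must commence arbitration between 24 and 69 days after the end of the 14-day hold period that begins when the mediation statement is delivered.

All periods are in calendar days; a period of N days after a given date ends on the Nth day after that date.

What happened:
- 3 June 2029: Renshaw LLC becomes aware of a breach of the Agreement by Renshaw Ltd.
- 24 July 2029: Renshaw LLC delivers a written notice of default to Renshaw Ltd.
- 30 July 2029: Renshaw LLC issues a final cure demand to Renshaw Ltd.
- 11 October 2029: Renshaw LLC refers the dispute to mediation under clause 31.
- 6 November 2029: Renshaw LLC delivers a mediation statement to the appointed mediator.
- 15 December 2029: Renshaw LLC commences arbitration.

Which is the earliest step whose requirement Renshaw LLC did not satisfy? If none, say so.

Step 1 — 8 and 47 days from 3 June 2029 (when the breach is discovered) are 11 June 2029 and 20 July 2029 respectively; done 24 July 2029 — 4 days after the window closed.
The analysis stops there.

Step 1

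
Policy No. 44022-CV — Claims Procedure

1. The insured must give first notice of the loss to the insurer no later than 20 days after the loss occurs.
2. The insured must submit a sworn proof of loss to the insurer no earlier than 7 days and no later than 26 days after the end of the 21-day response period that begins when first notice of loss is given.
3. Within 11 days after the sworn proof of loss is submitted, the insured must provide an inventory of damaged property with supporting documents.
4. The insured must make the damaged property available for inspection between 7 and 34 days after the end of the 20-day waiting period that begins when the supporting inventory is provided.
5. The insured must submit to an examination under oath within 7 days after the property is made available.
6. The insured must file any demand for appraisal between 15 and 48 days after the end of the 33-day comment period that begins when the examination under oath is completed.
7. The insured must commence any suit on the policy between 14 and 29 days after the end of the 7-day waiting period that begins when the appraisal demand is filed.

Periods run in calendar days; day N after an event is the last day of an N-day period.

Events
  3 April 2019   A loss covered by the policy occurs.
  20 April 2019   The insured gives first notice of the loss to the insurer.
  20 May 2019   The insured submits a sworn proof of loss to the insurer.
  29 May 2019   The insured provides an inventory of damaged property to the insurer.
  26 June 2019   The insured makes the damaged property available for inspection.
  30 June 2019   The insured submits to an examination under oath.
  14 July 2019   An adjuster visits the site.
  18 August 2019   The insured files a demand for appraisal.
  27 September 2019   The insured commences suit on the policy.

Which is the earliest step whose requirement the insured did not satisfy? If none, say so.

Step 7

Step 1: 20 days after 3 April 2019 (when the loss occurs) is 23 April 2019; done 20 April 2019 — timely.
Step 2: the window is 7–26 days after 11 May 2019 (end of the 21-day response period, which began when first notice of loss is given on 20 April 2019), so 18 May 2019 through 6 June 2019; done 20 May 2019, which is between those dates.
Step 3: 11 days after 20 May 2019 (when the sworn proof of loss is submitted) is 31 May 2019; done 29 May 2019 — timely.
Step 4: the window is 7–34 days after 18 June 2019 (end of the 20-day waiting period, which began when the supporting inventory is provided on 29 May 2019), so 25 June 2019 through 22 July 2019; done 26 June 2019, which is between those dates.
Step 5: 7 days after 26 June 2019 (when the property is made available) is 3 July 2019; done 30 June 2019 — timely.
Step 6: the window is 15–48 days after 2 August 2019 (end of the 33-day comment period, which began when the examination under oath is completed on 30 June 2019), so 17 August 2019 through 19 September 2019; done 18 August 2019, which is between those dates.
Step 7: the window is 14–29 days after 25 August 2019 (end of the 7-day waiting period, which began when the appraisal demand is filed on 18 August 2019), so 8 September 2019 through 23 September 2019; done 27 September 2019 — 4 days after the window closed.
Later steps need not be reached.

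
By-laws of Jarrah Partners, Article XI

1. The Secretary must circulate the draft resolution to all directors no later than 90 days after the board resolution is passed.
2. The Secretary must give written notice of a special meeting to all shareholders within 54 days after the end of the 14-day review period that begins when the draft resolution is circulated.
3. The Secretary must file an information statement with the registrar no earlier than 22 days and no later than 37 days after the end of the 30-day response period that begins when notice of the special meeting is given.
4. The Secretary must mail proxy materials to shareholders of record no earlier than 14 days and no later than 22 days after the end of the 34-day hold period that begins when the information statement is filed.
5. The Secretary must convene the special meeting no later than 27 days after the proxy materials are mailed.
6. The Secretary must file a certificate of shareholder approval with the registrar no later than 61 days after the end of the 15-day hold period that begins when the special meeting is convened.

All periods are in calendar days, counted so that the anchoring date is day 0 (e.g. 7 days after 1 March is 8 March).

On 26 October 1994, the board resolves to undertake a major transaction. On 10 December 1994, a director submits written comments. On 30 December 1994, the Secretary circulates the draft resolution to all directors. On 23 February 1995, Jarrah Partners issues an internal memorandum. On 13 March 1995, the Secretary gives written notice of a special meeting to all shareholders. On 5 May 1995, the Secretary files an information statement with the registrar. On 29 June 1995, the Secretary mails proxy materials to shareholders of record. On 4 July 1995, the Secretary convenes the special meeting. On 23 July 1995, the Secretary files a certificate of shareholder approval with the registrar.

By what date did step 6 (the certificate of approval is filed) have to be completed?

18 September 1995

The special meeting is convened on 4 July 1995; the 15-day hold period therefore ends 19 July 1995, and step 6 runs from that date. 61 days after 19 July 1995 is 18 September 1995.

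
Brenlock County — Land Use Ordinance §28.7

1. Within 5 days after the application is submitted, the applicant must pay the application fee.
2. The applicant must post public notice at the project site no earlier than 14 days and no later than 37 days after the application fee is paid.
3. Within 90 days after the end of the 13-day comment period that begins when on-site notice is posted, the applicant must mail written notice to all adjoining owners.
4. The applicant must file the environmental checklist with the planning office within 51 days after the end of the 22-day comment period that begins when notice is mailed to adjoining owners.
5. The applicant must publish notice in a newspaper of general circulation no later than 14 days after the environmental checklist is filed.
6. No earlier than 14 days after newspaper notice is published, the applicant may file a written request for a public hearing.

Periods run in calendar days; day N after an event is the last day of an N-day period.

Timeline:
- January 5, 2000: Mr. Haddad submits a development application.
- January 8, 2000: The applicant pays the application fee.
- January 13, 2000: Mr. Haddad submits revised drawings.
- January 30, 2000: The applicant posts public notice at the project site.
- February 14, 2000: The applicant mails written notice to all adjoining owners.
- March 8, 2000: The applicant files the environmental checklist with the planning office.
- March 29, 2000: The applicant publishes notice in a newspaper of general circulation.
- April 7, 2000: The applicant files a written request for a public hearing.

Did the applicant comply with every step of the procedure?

Step 1 — counting 5 days from January 5, 2000 (when the application is submitted) gives a deadline of January 10, 2000; completed January 8, 2000, before the deadline.
Step 2 — 14 and 37 days from January 8, 2000 (when the application fee is paid) are January 22, 2000 and February 14, 2000 respectively; January 30, 2000 falls inside that range.
Step 3 — counting 90 days from February 12, 2000 (end of the 13-day comment period, which began when on-site notice is posted on January 30, 2000) gives a deadline of May 12, 2000; completed February 14, 2000, before the deadline.
Step 4 — counting 51 days from March 7, 2000 (end of the 22-day comment period, which began when notice is mailed to adjoining owners on February 14, 2000) gives a deadline of April 27, 2000; completed March 8, 2000, before the deadline.
Step 5 — counting 14 days from March 8, 2000 (when the environmental checklist is filed) gives a deadline of March 22, 2000; March 29, 2000 misses that deadline by 7 days.
That is the first point of non-compliance.

No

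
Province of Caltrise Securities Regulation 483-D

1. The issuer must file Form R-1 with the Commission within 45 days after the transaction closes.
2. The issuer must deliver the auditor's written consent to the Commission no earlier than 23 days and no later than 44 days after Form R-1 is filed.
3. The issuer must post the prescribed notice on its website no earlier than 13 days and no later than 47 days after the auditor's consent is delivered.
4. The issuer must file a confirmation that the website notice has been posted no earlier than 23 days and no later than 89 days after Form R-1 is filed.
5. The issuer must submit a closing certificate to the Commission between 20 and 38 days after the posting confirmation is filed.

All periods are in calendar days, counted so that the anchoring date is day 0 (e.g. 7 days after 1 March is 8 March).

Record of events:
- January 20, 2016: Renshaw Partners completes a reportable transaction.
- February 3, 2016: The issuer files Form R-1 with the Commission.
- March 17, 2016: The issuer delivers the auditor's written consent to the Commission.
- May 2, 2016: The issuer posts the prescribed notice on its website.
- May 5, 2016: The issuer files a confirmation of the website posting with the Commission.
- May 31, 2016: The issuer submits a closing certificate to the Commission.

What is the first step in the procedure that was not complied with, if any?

Step 4

Step 1: 45 days after January 20, 2016 (when the transaction closes) is March 5, 2016; completed February 3, 2016, before the deadline.
Step 2: the window is 23–44 days after February 3, 2016 (when Form R-1 is filed), so February 26, 2016 through March 18, 2016; March 17, 2016 falls inside that range.
Step 3: the window is 13–47 days after March 17, 2016 (when the auditor's consent is delivered), so March 30, 2016 through May 3, 2016; done May 2, 2016 — within the window.
Step 4: the window is 23–89 days after February 3, 2016 (when Form R-1 is filed), so February 26, 2016 through May 2, 2016; May 5, 2016 is 3 days past the end of the window.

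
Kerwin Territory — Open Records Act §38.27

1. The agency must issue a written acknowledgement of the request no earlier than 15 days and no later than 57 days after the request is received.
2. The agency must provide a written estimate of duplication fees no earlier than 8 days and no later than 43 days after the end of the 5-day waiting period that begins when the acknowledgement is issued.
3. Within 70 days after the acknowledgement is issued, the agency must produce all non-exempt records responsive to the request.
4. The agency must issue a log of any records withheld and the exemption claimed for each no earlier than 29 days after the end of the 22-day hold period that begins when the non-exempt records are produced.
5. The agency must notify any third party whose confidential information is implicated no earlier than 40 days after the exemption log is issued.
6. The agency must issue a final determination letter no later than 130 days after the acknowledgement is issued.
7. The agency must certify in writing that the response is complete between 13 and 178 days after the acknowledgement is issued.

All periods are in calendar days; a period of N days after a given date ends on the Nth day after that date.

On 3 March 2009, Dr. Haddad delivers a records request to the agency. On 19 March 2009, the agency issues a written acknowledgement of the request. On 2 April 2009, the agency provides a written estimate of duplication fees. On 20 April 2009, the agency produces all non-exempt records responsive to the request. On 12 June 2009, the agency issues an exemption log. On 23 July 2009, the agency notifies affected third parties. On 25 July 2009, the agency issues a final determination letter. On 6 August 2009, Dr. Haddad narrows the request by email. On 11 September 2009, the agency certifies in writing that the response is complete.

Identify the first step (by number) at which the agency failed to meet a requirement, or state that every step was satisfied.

None — every step was satisfied

Step 1 — 15 and 57 days from 3 March 2009 (when the request is received) are 18 March 2009 and 29 April 2009 respectively; 19 March 2009 falls inside that range.
Step 2 — 8 and 43 days from 24 March 2009 (end of the 5-day waiting period, which began when the acknowledgement is issued on 19 March 2009) are 1 April 2009 and 6 May 2009 respectively; done 2 April 2009 — within the window.
Step 3 — counting 70 days from 19 March 2009 (when the acknowledgement is issued) gives a deadline of 28 May 2009; 20 April 2009 is within that limit.
Step 4 — must wait 29 days from 12 May 2009 (end of the 22-day hold period, which began when the non-exempt records are produced on 20 April 2009), so not before 10 June 2009; done 12 June 2009 — permitted.
Step 5 — must wait 40 days from 12 June 2009 (when the exemption log is issued), so not before 22 July 2009; done 23 July 2009 — permitted.
Step 6 — counting 130 days from 19 March 2009 (when the acknowledgement is issued) gives a deadline of 27 July 2009; completed 25 July 2009, before the deadline.
Step 7 — 13 and 178 days from 19 March 2009 (when the acknowledgement is issued) are 1 April 2009 and 13 September 2009 respectively; done 11 September 2009 — within the window.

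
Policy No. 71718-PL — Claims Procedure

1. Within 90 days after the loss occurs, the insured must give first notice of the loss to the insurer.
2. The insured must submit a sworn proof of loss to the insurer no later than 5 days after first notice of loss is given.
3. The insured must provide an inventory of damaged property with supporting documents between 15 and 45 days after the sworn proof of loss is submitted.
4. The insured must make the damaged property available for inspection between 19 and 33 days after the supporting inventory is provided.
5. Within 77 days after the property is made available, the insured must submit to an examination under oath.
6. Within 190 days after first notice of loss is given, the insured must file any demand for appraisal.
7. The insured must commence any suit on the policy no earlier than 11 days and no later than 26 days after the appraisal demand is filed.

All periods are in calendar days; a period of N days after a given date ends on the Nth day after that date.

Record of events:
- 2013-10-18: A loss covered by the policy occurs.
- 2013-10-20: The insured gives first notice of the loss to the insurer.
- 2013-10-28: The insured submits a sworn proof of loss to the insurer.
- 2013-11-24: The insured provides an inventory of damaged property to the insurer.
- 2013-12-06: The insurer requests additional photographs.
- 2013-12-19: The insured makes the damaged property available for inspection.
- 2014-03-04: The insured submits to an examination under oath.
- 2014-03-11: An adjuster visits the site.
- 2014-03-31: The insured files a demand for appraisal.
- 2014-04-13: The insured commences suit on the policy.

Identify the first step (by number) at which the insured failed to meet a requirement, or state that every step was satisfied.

Step 2

Step 1: 90 days after 2013-10-18 (when the loss occurs) is 2014-01-16; 2013-10-20 is within that limit.
Step 2: 5 days after 2013-10-20 (when first notice of loss is given) is 2013-10-25; done 2013-10-28 — 3 days late.
The analysis stops there.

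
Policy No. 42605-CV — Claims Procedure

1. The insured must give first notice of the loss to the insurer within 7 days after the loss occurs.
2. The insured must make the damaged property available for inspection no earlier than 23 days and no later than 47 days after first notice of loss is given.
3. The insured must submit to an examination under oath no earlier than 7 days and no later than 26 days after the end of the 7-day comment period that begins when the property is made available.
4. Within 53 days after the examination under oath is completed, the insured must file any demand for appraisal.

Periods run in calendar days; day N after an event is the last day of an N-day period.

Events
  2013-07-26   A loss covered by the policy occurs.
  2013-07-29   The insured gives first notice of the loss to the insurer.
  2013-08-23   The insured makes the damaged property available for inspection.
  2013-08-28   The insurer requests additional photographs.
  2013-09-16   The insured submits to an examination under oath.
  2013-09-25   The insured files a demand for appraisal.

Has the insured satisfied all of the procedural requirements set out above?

Step 1: 7 days after 2013-07-26 (when the loss occurs) is 2013-08-02; completed 2013-07-29, before the deadline.
Step 2: the window is 23–47 days after 2013-07-29 (when first notice of loss is given), so 2013-08-21 through 2013-09-14; done 2013-08-23, which is between those dates.
Step 3: the window is 7–26 days after 2013-08-30 (end of the 7-day comment period, which began when the property is made available on 2013-08-23), so 2013-09-06 through 2013-09-25; done 2013-09-16 — within the window.
Step 4: 53 days after 2013-09-16 (when the examination under oath is completed) is 2013-11-08; 2013-09-25 is within that limit.

Yes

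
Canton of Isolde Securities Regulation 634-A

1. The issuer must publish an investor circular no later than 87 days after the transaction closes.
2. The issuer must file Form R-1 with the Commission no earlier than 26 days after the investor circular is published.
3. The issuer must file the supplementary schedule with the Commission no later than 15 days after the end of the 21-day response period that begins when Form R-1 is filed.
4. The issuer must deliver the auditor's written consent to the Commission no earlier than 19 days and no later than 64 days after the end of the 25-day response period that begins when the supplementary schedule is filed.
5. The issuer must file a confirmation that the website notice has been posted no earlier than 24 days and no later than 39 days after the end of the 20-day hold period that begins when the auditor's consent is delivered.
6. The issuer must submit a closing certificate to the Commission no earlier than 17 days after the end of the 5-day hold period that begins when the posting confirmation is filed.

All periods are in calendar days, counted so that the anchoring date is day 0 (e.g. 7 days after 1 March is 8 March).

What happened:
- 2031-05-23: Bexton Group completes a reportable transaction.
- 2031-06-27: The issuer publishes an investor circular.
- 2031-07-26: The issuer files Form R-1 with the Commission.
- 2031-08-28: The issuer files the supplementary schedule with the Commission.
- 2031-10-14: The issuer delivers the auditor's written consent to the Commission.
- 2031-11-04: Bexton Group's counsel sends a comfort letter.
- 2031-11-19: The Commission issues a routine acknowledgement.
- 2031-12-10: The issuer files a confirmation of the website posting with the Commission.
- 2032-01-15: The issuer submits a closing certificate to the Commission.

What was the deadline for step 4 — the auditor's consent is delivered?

The supplementary schedule is filed on 2031-08-28; the 25-day response period therefore ends 2031-09-22, and step 4 runs from that date. The window is 19–64 days after 2031-09-22; it closes on 2031-11-25.

2031-11-25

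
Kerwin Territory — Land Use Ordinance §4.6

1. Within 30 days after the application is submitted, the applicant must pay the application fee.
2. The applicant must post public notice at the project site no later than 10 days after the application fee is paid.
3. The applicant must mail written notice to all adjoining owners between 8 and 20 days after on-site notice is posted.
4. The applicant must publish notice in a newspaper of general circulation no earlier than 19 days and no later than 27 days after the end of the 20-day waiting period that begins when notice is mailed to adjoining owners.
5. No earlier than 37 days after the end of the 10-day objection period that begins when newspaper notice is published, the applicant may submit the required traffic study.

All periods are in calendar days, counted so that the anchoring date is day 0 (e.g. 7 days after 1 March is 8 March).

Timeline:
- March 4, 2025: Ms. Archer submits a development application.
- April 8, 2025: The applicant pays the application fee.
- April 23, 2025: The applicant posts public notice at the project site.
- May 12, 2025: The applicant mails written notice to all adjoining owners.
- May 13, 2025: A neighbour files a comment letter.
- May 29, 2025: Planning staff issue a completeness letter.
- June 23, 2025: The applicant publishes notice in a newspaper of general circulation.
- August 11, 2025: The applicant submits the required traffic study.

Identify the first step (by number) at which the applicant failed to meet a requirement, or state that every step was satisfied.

(1) due by March 4, 2025 + 30 days = April 3, 2025; not done until April 8, 2025, 5 days after the deadline.

Step 1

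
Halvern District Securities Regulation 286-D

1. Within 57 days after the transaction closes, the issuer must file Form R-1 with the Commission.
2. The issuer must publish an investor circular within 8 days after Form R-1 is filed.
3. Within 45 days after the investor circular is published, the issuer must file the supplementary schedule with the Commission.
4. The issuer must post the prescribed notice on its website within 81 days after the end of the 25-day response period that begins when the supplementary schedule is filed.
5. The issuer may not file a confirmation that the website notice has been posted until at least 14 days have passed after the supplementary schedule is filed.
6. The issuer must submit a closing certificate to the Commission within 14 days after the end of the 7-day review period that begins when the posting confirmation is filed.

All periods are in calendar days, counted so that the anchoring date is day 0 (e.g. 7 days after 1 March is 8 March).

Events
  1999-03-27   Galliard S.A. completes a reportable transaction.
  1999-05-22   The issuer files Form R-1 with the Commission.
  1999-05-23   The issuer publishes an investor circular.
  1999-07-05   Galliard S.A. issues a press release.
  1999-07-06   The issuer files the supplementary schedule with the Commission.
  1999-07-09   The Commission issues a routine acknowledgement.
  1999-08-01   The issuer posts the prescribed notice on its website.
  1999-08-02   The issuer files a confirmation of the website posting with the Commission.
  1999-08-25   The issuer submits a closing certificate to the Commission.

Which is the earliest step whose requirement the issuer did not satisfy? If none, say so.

Step 6

Step 1: 57 days after 1999-03-27 (when the transaction closes) is 1999-05-23; done 1999-05-22 — timely.
Step 2: 8 days after 1999-05-22 (when Form R-1 is filed) is 1999-05-30; 1999-05-23 is within that limit.
Step 3: 45 days after 1999-05-23 (when the investor circular is published) is 1999-07-07; completed 1999-07-06, before the deadline.
Step 4: 81 days after 1999-07-31 (end of the 25-day response period, which began when the supplementary schedule is filed on 1999-07-06) is 1999-10-20; 1999-08-01 is within that limit.
Step 5: the earliest permitted date is 14 days after 1999-07-06 (when the supplementary schedule is filed), i.e. 1999-07-20; 1999-08-02 is on or after that date.
Step 6: 14 days after 1999-08-09 (end of the 7-day review period, which began when the posting confirmation is filed on 1999-08-02) is 1999-08-23; not done until 1999-08-25, 2 days after the deadline.
That is the first point of non-compliance.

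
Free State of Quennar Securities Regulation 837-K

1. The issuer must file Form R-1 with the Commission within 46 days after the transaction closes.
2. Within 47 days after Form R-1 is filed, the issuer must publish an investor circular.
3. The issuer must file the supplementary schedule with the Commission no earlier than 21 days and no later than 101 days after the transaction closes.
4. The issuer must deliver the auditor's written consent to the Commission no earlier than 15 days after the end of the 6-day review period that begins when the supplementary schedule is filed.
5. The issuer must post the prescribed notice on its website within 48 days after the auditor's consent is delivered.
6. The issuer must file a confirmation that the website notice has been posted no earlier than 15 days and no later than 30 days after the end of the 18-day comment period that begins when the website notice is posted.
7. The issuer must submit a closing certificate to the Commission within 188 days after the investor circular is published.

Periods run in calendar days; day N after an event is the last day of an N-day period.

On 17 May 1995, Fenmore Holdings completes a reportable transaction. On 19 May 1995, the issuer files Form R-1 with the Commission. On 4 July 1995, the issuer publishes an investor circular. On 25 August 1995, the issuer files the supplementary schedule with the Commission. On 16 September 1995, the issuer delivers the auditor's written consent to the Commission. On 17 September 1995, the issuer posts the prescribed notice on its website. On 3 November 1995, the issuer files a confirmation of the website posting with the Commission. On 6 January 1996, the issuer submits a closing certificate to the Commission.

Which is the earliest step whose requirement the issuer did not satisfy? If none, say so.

None — every step was satisfied

Step 1: 46 days after 17 May 1995 (when the transaction closes) is 2 July 1995; 19 May 1995 is within that limit.
Step 2: 47 days after 19 May 1995 (when Form R-1 is filed) is 5 July 1995; 4 July 1995 is within that limit.
Step 3: the window is 21–101 days after 17 May 1995 (when the transaction closes), so 7 June 1995 through 26 August 1995; 25 August 1995 falls inside that range.
Step 4: the earliest permitted date is 15 days after 31 August 1995 (end of the 6-day review period, which began when the supplementary schedule is filed on 25 August 1995), i.e. 15 September 1995; 16 September 1995 is on or after that date.
Step 5: 48 days after 16 September 1995 (when the auditor's consent is delivered) is 3 November 1995; done 17 September 1995 — timely.
Step 6: the window is 15–30 days after 5 October 1995 (end of the 18-day comment period, which began when the website notice is posted on 17 September 1995), so 20 October 1995 through 4 November 1995; done 3 November 1995 — within the window.
Step 7: 188 days after 4 July 1995 (when the investor circular is published) is 8 January 1996; 6 January 1996 is within that limit.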